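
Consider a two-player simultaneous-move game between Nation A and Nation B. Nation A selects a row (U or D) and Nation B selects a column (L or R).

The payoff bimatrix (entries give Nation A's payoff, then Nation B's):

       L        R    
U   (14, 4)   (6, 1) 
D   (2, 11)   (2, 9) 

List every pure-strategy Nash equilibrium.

(U, L): Nation A gets 14 ≥ 2 from D, and Nation B gets 4 ≥ 1 from R — Nash equilibrium.
(U, R): Nation B prefers L (4 > 1) — not an equilibrium.
(D, L): Nation A prefers U (14 > 2) — not an equilibrium.
(D, R): Nation A prefers U (6 > 2); Nation B prefers L (11 > 9) — not an equilibrium.

(U, L)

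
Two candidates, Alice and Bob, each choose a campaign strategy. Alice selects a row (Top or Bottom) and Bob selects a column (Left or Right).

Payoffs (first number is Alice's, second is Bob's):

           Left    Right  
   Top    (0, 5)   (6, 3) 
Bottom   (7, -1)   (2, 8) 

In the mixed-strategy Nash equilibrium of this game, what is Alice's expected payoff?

First find y, the probability Bob plays Left, from Alice's indifference between Top and Bottom: 6(1−y) = 7y + 2(1−y), giving y = 4/11.
Since Alice is indifferent in equilibrium, Alice's expected payoff equals the payoff from either row against (4/11, 7/11). Using Top: 6(7/11) = 42/11.

42/11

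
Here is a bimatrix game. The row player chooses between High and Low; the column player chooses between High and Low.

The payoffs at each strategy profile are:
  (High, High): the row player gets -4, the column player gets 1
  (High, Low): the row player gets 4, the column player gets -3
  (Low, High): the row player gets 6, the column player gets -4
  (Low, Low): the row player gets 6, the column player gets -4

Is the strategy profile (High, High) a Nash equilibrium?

At (High, High), the row player earns -4; switching to Low would give 6, so the row player would deviate.
The column player earns 1; switching to Low would give -3, so the column player has no profitable deviation.
Since at least one player can profitably deviate, this is not a Nash equilibrium.

No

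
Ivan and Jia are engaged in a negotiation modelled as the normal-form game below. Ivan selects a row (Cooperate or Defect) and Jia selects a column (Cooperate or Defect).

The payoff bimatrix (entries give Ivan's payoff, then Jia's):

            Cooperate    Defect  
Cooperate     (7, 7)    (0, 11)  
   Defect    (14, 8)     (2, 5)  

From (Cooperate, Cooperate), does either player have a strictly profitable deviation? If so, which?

Ivan at (Cooperate, Cooperate) earns 7; deviating to Defect yields 14 — a strict improvement.
Jia earns 7; deviating to Defect yields 11 — a strict improvement.
Both Ivan and Jia have strictly profitable deviations.

Both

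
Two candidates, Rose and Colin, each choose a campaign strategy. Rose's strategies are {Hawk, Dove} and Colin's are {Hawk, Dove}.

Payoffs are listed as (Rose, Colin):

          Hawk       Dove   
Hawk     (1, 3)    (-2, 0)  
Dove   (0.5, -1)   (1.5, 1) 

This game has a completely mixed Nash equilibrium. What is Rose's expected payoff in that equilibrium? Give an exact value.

First find y, the probability Colin plays Hawk, from Rose's indifference between Hawk and Dove: y − 2(1−y) = 0.5y + 1.5(1−y), giving y = 7/8.
Since Rose is indifferent in equilibrium, Rose's expected payoff equals the payoff from either row against (7/8, 1/8). Using Hawk: (7/8) − 2(1/8) = 5/8.

5/8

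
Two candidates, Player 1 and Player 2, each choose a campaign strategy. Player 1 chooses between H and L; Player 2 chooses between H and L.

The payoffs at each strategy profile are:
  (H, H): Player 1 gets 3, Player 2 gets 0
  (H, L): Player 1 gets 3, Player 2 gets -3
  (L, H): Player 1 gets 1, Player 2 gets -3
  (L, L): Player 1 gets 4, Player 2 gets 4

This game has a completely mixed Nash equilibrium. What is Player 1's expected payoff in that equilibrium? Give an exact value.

First find y, the probability Player 2 plays H, from Player 1's indifference between H and L: 3y + 3(1−y) = y + 4(1−y), giving y = 1/3.
Since Player 1 is indifferent in equilibrium, Player 1's expected payoff equals the payoff from either row against (1/3, 2/3). Using H: 3(1/3) + 3(2/3) = 3.

3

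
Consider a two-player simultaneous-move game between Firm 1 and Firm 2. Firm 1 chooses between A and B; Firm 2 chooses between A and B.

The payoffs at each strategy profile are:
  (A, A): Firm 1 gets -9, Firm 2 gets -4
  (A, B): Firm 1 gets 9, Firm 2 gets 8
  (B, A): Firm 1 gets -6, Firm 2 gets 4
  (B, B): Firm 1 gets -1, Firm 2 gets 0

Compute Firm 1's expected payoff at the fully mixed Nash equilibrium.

First find q, the probability Firm 2 plays A, from Firm 1's indifference between A and B: −9q + 9(1−q) = −6q − (1−q), giving q = 10/13.
Since Firm 1 is indifferent in equilibrium, Firm 1's expected payoff equals the payoff from either row against (10/13, 3/13). Using A: −9(10/13) + 9(3/13) = -63/13.

-63/13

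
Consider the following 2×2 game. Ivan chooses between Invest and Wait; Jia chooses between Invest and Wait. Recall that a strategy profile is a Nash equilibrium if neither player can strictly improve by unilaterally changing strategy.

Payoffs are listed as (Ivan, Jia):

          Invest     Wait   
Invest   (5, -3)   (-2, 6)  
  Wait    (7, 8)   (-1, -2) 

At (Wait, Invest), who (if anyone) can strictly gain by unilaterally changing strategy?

Ivan at (Wait, Invest) earns 7; deviating to Invest yields 5 — not better.
Jia earns 8; deviating to Wait yields -2 — not better.
Neither player can strictly improve; the profile is a Nash equilibrium.

Neither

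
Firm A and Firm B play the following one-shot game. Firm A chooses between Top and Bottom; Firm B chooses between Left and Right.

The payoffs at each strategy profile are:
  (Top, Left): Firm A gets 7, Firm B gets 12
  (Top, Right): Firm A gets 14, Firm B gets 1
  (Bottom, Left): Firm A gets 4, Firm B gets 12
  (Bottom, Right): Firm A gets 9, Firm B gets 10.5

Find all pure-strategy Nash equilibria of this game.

(Top, Left)

(Top, Left): Firm A gets 7 ≥ 4 from Bottom, and Firm B gets 12 ≥ 1 from Right — Nash equilibrium.
(Top, Right): Firm B prefers Left (12 > 1) — not an equilibrium.
(Bottom, Left): Firm A prefers Top (7 > 4) — not an equilibrium.
(Bottom, Right): Firm A prefers Top (14 > 9); Firm B prefers Left (12 > 10.5) — not an equilibrium.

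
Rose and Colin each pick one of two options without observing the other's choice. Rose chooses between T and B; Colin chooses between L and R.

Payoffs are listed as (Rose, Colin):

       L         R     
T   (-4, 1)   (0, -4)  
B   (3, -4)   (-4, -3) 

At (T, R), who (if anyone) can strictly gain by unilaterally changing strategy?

Rose at (T, R) earns 0; deviating to B yields -4 — not better.
Colin earns -4; deviating to L yields 1 — a strict improvement.
Only Colin has a strictly profitable deviation.

Colin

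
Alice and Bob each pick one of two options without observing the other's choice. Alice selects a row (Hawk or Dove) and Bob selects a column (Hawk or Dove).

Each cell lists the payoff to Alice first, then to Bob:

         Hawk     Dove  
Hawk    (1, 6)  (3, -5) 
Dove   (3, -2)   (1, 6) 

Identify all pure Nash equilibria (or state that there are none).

none

(Hawk, Hawk): Alice prefers Dove (3 > 1) — not an equilibrium.
(Hawk, Dove): Bob prefers Hawk (6 > -5) — not an equilibrium.
(Dove, Hawk): Bob prefers Dove (6 > -2) — not an equilibrium.
(Dove, Dove): Alice prefers Hawk (3 > 1) — not an equilibrium.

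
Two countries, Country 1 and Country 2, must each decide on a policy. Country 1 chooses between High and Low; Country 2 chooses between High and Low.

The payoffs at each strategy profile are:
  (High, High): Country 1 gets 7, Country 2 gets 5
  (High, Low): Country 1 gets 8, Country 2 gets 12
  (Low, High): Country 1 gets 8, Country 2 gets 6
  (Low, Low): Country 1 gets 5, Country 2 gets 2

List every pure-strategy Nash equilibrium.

(High, Low) and (Low, High)

(High, High): Country 1 prefers Low (8 > 7); Country 2 prefers Low (12 > 5) — not an equilibrium.
(High, Low): Country 1 gets 8 ≥ 5 from Low, and Country 2 gets 12 ≥ 5 from High — Nash equilibrium.
(Low, High): Country 1 gets 8 ≥ 7 from High, and Country 2 gets 6 ≥ 2 from Low — Nash equilibrium.
(Low, Low): Country 1 prefers High (8 > 5); Country 2 prefers High (6 > 2) — not an equilibrium.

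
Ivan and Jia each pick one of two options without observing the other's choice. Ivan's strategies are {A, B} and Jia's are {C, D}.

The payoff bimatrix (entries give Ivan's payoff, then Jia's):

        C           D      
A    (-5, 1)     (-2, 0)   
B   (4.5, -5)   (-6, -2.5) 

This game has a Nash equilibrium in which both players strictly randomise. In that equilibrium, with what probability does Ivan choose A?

5/7

Let x be the probability that Ivan plays A. In a completely mixed equilibrium, Jia must be indifferent between C and D.
Jia's expected payoff from C is x − 5(1−x); from D it is −2.5(1−x).
Setting these equal: 6x − 5 = 2.5x − 2.5, so x = 5/7.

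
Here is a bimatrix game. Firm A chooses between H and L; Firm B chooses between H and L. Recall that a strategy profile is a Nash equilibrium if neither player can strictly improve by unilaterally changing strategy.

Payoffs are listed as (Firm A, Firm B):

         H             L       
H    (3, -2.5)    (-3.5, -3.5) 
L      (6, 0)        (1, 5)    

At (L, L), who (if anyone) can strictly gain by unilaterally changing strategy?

Firm A at (L, L) earns 1; deviating to H yields -3.5 — not better.
Firm B earns 5; deviating to H yields 0 — not better.
Neither player can strictly improve; the profile is a Nash equilibrium.

Neither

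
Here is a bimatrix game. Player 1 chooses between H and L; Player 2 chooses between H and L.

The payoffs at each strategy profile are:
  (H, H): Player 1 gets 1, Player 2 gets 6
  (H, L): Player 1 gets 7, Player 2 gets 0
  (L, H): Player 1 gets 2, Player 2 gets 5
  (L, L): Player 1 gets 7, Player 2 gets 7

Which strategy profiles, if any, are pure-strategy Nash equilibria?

(L, L)

(H, H): Player 1 prefers L (2 > 1) — not an equilibrium.
(H, L): Player 2 prefers H (6 > 0) — not an equilibrium.
(L, H): Player 2 prefers L (7 > 5) — not an equilibrium.
(L, L): Player 1 gets 7 ≥ 7 from H, and Player 2 gets 7 ≥ 5 from H — Nash equilibrium.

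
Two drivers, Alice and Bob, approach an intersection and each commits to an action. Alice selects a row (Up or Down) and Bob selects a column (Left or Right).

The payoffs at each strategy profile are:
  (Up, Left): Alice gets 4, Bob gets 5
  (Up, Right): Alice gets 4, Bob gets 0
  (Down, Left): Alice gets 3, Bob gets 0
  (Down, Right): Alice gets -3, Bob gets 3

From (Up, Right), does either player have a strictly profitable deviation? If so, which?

Bob

Alice at (Up, Right) earns 4; deviating to Down yields -3 — not better.
Bob earns 0; deviating to Left yields 5 — a strict improvement.
Only Bob has a strictly profitable deviation.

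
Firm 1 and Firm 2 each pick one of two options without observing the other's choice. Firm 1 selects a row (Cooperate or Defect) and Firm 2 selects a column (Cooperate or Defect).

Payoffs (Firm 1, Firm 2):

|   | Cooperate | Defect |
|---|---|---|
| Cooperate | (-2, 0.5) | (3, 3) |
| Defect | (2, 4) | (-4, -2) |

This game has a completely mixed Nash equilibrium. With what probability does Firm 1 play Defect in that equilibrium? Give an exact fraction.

5/17

Let r be the probability that Firm 1 plays Cooperate. In a completely mixed equilibrium, Firm 2 must be indifferent between Cooperate and Defect.
Firm 2's expected payoff from Cooperate is 0.5r + 4(1−r); from Defect it is 3r − 2(1−r).
Setting these equal: −3.5r + 4 = 5r − 2, so r = 12/17.
Therefore Firm 1 plays Defect with probability 1 − 12/17 = 5/17.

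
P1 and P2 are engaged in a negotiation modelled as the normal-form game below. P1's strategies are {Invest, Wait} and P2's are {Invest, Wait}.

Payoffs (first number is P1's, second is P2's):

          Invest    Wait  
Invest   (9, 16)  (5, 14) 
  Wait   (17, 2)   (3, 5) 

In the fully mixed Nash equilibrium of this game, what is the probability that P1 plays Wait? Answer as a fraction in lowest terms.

2/5

Let x be the probability that P1 plays Invest. In a completely mixed equilibrium, P2 must be indifferent between Invest and Wait.
P2's expected payoff from Invest is 16x + 2(1−x); from Wait it is 14x + 5(1−x).
Setting these equal: 14x + 2 = 9x + 5, so x = 3/5.
Therefore P1 plays Wait with probability 1 − 3/5 = 2/5.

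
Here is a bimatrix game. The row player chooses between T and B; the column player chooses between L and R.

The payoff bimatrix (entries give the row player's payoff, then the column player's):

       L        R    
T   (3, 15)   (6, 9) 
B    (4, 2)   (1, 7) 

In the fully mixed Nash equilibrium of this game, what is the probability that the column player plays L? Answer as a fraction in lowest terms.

5/6

Let y be the probability that the column player plays L. In a completely mixed equilibrium, the row player must be indifferent between T and B.
The row player's expected payoff from T is 3y + 6(1−y); from B it is 4y + (1−y).
Setting these equal: −3y + 6 = 3y + 1, so y = 5/6.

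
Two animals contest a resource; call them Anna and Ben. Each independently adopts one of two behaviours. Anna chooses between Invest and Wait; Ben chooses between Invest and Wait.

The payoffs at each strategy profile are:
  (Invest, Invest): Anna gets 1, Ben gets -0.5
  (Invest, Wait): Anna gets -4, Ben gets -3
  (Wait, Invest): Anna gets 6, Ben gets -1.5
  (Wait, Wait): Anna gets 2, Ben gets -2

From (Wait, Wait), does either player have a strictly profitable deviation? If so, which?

Anna at (Wait, Wait) earns 2; deviating to Invest yields -4 — not better.
Ben earns -2; deviating to Invest yields -1.5 — a strict improvement.
Only Ben has a strictly profitable deviation.

Ben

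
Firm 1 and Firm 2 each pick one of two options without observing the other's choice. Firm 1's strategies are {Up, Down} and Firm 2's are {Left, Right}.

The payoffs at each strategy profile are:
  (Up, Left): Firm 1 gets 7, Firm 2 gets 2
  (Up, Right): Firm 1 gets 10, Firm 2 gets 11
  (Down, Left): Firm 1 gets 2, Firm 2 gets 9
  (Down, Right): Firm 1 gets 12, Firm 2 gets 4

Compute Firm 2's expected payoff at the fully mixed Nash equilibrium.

First find x, the probability Firm 1 plays Up, from Firm 2's indifference between Left and Right: 2x + 9(1−x) = 11x + 4(1−x), giving x = 5/14.
Since Firm 2 is indifferent in equilibrium, Firm 2's expected payoff equals the payoff from either column against (5/14, 9/14). Using Left: 2(5/14) + 9(9/14) = 13/2.

13/2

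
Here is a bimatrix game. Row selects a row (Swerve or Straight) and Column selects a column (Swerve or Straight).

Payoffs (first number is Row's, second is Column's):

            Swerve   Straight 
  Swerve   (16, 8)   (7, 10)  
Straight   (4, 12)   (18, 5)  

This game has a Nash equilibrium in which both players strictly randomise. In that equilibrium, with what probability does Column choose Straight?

Let q be the probability that Column plays Swerve. In a completely mixed equilibrium, Row must be indifferent between Swerve and Straight.
Row's expected payoff from Swerve is 16q + 7(1−q); from Straight it is 4q + 18(1−q).
Setting these equal: 9q + 7 = −14q + 18, so q = 11/23.
Therefore Column plays Straight with probability 1 − 11/23 = 12/23.

12/23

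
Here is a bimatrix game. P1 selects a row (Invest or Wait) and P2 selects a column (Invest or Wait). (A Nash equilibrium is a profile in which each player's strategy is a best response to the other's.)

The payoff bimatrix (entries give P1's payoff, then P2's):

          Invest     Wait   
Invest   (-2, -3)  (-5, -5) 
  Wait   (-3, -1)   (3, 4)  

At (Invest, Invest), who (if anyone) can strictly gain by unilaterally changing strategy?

P1 at (Invest, Invest) earns -2; deviating to Wait yields -3 — not better.
P2 earns -3; deviating to Wait yields -5 — not better.
Neither player can strictly improve; the profile is a Nash equilibrium.

Neither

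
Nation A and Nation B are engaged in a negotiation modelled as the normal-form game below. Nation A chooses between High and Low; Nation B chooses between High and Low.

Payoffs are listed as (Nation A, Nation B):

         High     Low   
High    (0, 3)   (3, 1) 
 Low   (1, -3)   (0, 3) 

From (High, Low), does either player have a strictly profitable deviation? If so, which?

Nation B

Nation A at (High, Low) earns 3; deviating to Low yields 0 — not better.
Nation B earns 1; deviating to High yields 3 — a strict improvement.
Only Nation B has a strictly profitable deviation.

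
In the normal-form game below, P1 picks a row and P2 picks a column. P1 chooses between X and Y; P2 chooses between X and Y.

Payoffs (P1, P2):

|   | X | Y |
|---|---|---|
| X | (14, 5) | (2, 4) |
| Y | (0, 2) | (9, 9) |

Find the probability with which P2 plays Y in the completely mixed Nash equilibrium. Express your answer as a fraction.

2/3

Let c be the probability that P2 plays X. In a completely mixed equilibrium, P1 must be indifferent between X and Y.
P1's expected payoff from X is 14c + 2(1−c); from Y it is 9(1−c).
Setting these equal: 12c + 2 = −9c + 9, so c = 1/3.
Therefore P2 plays Y with probability 1 − 1/3 = 2/3.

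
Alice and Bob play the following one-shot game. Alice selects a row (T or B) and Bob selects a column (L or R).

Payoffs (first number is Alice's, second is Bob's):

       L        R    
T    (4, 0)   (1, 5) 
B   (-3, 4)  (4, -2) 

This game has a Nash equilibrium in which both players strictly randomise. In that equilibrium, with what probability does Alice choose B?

Let x be the probability that Alice plays T. In a completely mixed equilibrium, Bob must be indifferent between L and R.
Bob's expected payoff from L is 4(1−x); from R it is 5x − 2(1−x).
Setting these equal: −4x + 4 = 7x − 2, so x = 6/11.
Therefore Alice plays B with probability 1 − 6/11 = 5/11.

5/11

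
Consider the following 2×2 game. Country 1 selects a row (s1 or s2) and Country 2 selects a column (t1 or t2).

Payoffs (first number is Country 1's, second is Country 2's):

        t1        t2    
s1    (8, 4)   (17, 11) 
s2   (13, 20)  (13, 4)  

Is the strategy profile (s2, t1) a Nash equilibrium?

At (s2, t1), Country 1 earns 13; switching to s1 would give 8, so Country 1 has no profitable deviation.
Country 2 earns 20; switching to t2 would give 4, so Country 2 has no profitable deviation.
Neither player can gain by a unilateral deviation, so this profile is a Nash equilibrium.

Yes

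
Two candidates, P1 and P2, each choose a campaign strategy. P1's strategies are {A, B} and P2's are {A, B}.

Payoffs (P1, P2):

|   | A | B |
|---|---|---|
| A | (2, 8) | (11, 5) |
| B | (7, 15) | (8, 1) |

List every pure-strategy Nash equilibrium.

(A, A): P1 prefers B (7 > 2) — not an equilibrium.
(A, B): P2 prefers A (8 > 5) — not an equilibrium.
(B, A): P1 gets 7 ≥ 2 from A, and P2 gets 15 ≥ 1 from B — Nash equilibrium.
(B, B): P1 prefers A (11 > 8); P2 prefers A (15 > 1) — not an equilibrium.

(B, A)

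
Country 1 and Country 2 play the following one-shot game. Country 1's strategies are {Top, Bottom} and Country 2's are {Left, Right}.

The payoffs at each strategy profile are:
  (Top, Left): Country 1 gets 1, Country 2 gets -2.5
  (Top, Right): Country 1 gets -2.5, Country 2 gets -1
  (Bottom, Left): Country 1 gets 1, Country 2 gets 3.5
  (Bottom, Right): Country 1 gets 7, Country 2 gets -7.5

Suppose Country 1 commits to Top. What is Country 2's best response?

Right

Against Top, Country 2 earns -2.5 from Left and -1 from Right.
So Right is the best response.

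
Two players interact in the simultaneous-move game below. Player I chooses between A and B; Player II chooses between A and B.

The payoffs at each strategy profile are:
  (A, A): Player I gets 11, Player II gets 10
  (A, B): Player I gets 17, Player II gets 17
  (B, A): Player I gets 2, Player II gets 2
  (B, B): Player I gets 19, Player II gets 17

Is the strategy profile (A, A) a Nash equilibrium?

No

At (A, A), Player I earns 11; switching to B would give 2, so Player I has no profitable deviation.
Player II earns 10; switching to B would give 17, so Player II would deviate.
Since at least one player can profitably deviate, this is not a Nash equilibrium.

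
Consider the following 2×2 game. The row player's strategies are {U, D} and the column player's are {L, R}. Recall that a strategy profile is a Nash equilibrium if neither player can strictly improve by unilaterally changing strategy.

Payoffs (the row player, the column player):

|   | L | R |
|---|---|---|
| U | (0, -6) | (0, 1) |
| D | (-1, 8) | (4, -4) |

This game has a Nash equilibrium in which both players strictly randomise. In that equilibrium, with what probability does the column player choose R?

Let y be the probability that the column player plays L. In a completely mixed equilibrium, the row player must be indifferent between U and D.
The row player's expected payoff from U is 0; from D it is −y + 4(1−y).
Setting these equal: 0 = −5y + 4, so y = 4/5.
Therefore the column player plays R with probability 1 − 4/5 = 1/5.

1/5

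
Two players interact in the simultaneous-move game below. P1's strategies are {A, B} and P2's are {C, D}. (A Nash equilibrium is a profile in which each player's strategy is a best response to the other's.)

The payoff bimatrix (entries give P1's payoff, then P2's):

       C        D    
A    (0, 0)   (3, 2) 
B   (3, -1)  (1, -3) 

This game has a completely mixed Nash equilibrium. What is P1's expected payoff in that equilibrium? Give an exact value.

First find q, the probability P2 plays C, from P1's indifference between A and B: 3(1−q) = 3q + (1−q), giving q = 2/5.
Since P1 is indifferent in equilibrium, P1's expected payoff equals the payoff from either row against (2/5, 3/5). Using A: 3(3/5) = 9/5.

9/5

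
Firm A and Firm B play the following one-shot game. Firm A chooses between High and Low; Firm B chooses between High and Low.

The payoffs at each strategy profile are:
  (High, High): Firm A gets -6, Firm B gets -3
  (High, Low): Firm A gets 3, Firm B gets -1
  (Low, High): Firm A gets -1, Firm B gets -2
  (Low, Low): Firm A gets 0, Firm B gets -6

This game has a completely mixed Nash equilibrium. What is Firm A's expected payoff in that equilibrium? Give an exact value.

First find y, the probability Firm B plays High, from Firm A's indifference between High and Low: −6y + 3(1−y) = −y, giving y = 3/8.
Since Firm A is indifferent in equilibrium, Firm A's expected payoff equals the payoff from either row against (3/8, 5/8). Using High: −6(3/8) + 3(5/8) = -3/8.

-3/8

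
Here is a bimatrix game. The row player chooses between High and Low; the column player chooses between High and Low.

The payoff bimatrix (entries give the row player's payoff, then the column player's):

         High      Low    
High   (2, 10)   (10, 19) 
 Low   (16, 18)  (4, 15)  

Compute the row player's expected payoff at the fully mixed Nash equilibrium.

38/5

First find q, the probability the column player plays High, from the row player's indifference between High and Low: 2q + 10(1−q) = 16q + 4(1−q), giving q = 3/10.
Since the row player is indifferent in equilibrium, the row player's expected payoff equals the payoff from either row against (3/10, 7/10). Using High: 2(3/10) + 10(7/10) = 38/5.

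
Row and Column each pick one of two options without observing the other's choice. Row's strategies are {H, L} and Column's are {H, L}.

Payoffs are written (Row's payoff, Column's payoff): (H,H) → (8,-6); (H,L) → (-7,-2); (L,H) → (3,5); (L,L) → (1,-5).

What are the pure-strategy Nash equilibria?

none

(H, H): Column prefers L (-2 > -6) — not an equilibrium.
(H, L): Row prefers L (1 > -7) — not an equilibrium.
(L, H): Row prefers H (8 > 3) — not an equilibrium.
(L, L): Column prefers H (5 > -5) — not an equilibrium.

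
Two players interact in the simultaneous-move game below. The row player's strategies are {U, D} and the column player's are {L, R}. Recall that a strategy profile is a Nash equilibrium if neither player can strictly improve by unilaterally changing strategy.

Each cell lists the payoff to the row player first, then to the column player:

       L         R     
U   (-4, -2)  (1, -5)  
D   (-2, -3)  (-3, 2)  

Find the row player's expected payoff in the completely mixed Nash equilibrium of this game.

First find y, the probability the column player plays L, from the row player's indifference between U and D: −4y + (1−y) = −2y − 3(1−y), giving y = 2/3.
Since the row player is indifferent in equilibrium, the row player's expected payoff equals the payoff from either row against (2/3, 1/3). Using U: −4(2/3) + (1/3) = -7/3.

-7/3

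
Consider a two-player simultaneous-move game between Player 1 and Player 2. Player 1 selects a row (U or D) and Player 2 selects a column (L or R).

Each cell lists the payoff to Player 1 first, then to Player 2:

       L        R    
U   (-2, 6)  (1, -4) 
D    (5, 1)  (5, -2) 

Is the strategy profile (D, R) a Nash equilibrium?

No

At (D, R), Player 1 earns 5; switching to U would give 1, so Player 1 has no profitable deviation.
Player 2 earns -2; switching to L would give 1, so Player 2 would deviate.
Since at least one player can profitably deviate, this is not a Nash equilibrium.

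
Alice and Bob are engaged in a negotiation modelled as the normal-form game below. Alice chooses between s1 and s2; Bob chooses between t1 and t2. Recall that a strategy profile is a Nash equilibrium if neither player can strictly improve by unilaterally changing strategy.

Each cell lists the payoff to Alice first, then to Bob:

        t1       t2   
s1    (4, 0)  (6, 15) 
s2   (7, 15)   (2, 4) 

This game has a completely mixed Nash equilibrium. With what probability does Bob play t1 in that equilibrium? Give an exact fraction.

Let q be the probability that Bob plays t1. In a completely mixed equilibrium, Alice must be indifferent between s1 and s2.
Alice's expected payoff from s1 is 4q + 6(1−q); from s2 it is 7q + 2(1−q).
Setting these equal: −2q + 6 = 5q + 2, so q = 4/7.

4/7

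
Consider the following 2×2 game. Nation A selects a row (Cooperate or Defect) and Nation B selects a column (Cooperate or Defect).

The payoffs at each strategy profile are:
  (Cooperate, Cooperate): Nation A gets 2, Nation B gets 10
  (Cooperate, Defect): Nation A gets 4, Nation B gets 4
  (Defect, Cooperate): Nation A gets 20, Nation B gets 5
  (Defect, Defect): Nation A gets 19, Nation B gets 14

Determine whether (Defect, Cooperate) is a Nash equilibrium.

At (Defect, Cooperate), Nation A earns 20; switching to Cooperate would give 2, so Nation A has no profitable deviation.
Nation B earns 5; switching to Defect would give 14, so Nation B would deviate.
Since at least one player can profitably deviate, this is not a Nash equilibrium.

No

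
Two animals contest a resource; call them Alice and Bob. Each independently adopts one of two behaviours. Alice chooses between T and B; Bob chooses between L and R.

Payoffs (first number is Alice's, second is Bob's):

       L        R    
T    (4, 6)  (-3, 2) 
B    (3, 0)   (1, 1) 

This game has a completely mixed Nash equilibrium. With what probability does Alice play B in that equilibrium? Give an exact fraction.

Let r be the probability that Alice plays T. In a completely mixed equilibrium, Bob must be indifferent between L and R.
Bob's expected payoff from L is 6r; from R it is 2r + (1−r).
Setting these equal: 6r = r + 1, so r = 1/5.
Therefore Alice plays B with probability 1 − 1/5 = 4/5.

4/5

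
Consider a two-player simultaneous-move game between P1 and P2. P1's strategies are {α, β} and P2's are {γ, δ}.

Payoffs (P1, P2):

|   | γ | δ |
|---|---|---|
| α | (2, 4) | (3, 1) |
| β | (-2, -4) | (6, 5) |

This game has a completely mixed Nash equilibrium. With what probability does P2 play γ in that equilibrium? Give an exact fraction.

3/7

Let y be the probability that P2 plays γ. In a completely mixed equilibrium, P1 must be indifferent between α and β.
P1's expected payoff from α is 2y + 3(1−y); from β it is −2y + 6(1−y).
Setting these equal: −y + 3 = −8y + 6, so y = 3/7.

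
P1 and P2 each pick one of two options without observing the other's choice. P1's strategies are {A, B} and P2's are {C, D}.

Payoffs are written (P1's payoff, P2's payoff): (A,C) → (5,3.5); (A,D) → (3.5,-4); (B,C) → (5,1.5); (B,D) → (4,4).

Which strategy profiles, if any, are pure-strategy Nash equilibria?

(A, C): P1 gets 5 ≥ 5 from B, and P2 gets 3.5 ≥ -4 from D — Nash equilibrium.
(A, D): P1 prefers B (4 > 3.5); P2 prefers C (3.5 > -4) — not an equilibrium.
(B, C): P2 prefers D (4 > 1.5) — not an equilibrium.
(B, D): P1 gets 4 ≥ 3.5 from A, and P2 gets 4 ≥ 1.5 from C — Nash equilibrium.

(A, C) and (B, D)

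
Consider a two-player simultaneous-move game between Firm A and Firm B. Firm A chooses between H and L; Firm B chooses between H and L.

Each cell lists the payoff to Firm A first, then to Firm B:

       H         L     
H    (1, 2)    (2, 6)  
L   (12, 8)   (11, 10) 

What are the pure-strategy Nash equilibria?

(H, H): Firm A prefers L (12 > 1); Firm B prefers L (6 > 2) — not an equilibrium.
(H, L): Firm A prefers L (11 > 2) — not an equilibrium.
(L, H): Firm B prefers L (10 > 8) — not an equilibrium.
(L, L): Firm A gets 11 ≥ 2 from H, and Firm B gets 10 ≥ 8 from H — Nash equilibrium.

(L, L)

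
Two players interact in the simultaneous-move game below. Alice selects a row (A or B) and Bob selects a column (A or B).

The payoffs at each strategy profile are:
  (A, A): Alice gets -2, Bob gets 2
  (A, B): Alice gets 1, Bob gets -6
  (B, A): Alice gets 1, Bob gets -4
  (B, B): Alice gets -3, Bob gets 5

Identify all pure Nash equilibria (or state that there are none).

(A, A): Alice prefers B (1 > -2) — not an equilibrium.
(A, B): Bob prefers A (2 > -6) — not an equilibrium.
(B, A): Bob prefers B (5 > -4) — not an equilibrium.
(B, B): Alice prefers A (1 > -3) — not an equilibrium.

none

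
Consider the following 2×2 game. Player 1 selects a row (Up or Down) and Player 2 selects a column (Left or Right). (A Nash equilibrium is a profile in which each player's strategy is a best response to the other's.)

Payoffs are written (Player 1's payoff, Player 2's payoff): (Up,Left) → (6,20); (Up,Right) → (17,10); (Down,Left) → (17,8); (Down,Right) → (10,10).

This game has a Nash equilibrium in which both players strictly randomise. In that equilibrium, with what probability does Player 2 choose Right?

11/18

Let q be the probability that Player 2 plays Left. In a completely mixed equilibrium, Player 1 must be indifferent between Up and Down.
Player 1's expected payoff from Up is 6q + 17(1−q); from Down it is 17q + 10(1−q).
Setting these equal: −11q + 17 = 7q + 10, so q = 7/18.
Therefore Player 2 plays Right with probability 1 − 7/18 = 11/18.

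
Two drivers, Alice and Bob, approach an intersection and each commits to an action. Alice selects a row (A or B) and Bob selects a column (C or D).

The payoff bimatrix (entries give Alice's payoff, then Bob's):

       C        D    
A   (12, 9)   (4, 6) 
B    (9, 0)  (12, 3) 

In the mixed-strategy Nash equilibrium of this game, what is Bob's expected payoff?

9/2

First find p, the probability Alice plays A, from Bob's indifference between C and D: 9p = 6p + 3(1−p), giving p = 1/2.
Since Bob is indifferent in equilibrium, Bob's expected payoff equals the payoff from either column against (1/2, 1/2). Using C: 9(1/2) = 9/2.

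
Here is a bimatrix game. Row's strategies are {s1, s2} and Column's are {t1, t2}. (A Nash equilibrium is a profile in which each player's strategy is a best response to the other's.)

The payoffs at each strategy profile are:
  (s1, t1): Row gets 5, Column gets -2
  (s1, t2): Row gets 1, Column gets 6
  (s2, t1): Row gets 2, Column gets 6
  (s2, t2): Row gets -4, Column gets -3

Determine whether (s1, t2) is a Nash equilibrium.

Yes

At (s1, t2), Row earns 1; switching to s2 would give -4, so Row has no profitable deviation.
Column earns 6; switching to t1 would give -2, so Column has no profitable deviation.
Neither player can gain by a unilateral deviation, so this profile is a Nash equilibrium.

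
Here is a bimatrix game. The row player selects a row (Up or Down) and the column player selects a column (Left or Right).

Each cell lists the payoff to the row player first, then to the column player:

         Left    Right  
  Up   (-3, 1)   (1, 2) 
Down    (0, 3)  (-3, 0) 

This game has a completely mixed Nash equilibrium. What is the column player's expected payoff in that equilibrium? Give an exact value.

First find p, the probability the row player plays Up, from the column player's indifference between Left and Right: p + 3(1−p) = 2p, giving p = 3/4.
Since the column player is indifferent in equilibrium, the column player's expected payoff equals the payoff from either column against (3/4, 1/4). Using Left: (3/4) + 3(1/4) = 3/2.

3/2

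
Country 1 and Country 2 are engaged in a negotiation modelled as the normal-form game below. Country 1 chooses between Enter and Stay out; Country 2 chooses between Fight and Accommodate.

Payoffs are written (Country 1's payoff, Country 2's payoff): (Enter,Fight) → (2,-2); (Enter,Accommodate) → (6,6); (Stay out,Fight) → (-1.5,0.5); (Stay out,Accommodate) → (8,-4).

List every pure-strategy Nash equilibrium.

(Enter, Fight): Country 2 prefers Accommodate (6 > -2) — not an equilibrium.
(Enter, Accommodate): Country 1 prefers Stay out (8 > 6) — not an equilibrium.
(Stay out, Fight): Country 1 prefers Enter (2 > -1.5) — not an equilibrium.
(Stay out, Accommodate): Country 2 prefers Fight (0.5 > -4) — not an equilibrium.

none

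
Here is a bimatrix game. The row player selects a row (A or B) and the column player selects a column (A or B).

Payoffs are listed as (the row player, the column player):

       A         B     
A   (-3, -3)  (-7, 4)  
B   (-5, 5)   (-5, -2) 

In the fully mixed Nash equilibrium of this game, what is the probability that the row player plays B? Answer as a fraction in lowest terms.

1/2

Let r be the probability that the row player plays A. In a completely mixed equilibrium, the column player must be indifferent between A and B.
The column player's expected payoff from A is −3r + 5(1−r); from B it is 4r − 2(1−r).
Setting these equal: −8r + 5 = 6r − 2, so r = 1/2.
Therefore the row player plays B with probability 1 − 1/2 = 1/2.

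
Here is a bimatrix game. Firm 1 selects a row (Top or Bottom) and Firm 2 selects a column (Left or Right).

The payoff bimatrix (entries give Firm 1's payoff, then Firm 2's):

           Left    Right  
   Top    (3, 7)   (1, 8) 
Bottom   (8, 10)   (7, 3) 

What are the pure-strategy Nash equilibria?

(Top, Left): Firm 1 prefers Bottom (8 > 3); Firm 2 prefers Right (8 > 7) — not an equilibrium.
(Top, Right): Firm 1 prefers Bottom (7 > 1) — not an equilibrium.
(Bottom, Left): Firm 1 gets 8 ≥ 3 from Top, and Firm 2 gets 10 ≥ 3 from Right — Nash equilibrium.
(Bottom, Right): Firm 2 prefers Left (10 > 3) — not an equilibrium.

(Bottom, Left)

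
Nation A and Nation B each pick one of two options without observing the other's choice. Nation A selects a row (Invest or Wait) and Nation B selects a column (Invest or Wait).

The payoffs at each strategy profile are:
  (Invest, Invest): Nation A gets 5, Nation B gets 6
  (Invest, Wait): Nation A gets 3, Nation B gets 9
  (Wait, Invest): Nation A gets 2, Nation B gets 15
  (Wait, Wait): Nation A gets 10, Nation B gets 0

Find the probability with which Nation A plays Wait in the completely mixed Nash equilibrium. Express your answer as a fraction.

1/6

Let x be the probability that Nation A plays Invest. In a completely mixed equilibrium, Nation B must be indifferent between Invest and Wait.
Nation B's expected payoff from Invest is 6x + 15(1−x); from Wait it is 9x.
Setting these equal: −9x + 15 = 9x, so x = 5/6.
Therefore Nation A plays Wait with probability 1 − 5/6 = 1/6.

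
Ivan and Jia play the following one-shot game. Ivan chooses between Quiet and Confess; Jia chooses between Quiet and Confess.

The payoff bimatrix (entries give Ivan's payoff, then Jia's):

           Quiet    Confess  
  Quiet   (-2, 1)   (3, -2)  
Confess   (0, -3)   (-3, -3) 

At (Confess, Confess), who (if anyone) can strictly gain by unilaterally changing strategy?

Ivan

Ivan at (Confess, Confess) earns -3; deviating to Quiet yields 3 — a strict improvement.
Jia earns -3; deviating to Quiet yields -3 — not better.
Only Ivan has a strictly profitable deviation.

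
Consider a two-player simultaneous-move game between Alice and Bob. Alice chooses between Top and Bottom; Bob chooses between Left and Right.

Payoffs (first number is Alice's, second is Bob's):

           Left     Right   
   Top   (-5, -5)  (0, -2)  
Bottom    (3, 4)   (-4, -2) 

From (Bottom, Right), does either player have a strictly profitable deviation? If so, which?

Both

Alice at (Bottom, Right) earns -4; deviating to Top yields 0 — a strict improvement.
Bob earns -2; deviating to Left yields 4 — a strict improvement.
Both Alice and Bob have strictly profitable deviations.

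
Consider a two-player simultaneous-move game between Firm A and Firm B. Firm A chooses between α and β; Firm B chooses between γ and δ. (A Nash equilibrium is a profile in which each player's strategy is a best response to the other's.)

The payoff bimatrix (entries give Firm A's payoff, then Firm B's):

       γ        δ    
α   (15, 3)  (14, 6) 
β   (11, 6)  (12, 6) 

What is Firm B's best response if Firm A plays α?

Against α, Firm B earns 3 from γ and 6 from δ.
So δ is the best response.

δ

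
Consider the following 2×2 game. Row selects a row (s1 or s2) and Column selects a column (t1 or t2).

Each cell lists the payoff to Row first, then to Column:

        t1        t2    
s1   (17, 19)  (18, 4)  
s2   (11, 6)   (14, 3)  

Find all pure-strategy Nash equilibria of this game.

(s1, t1)

(s1, t1): Row gets 17 ≥ 11 from s2, and Column gets 19 ≥ 4 from t2 — Nash equilibrium.
(s1, t2): Column prefers t1 (19 > 4) — not an equilibrium.
(s2, t1): Row prefers s1 (17 > 11) — not an equilibrium.
(s2, t2): Row prefers s1 (18 > 14); Column prefers t1 (6 > 3) — not an equilibrium.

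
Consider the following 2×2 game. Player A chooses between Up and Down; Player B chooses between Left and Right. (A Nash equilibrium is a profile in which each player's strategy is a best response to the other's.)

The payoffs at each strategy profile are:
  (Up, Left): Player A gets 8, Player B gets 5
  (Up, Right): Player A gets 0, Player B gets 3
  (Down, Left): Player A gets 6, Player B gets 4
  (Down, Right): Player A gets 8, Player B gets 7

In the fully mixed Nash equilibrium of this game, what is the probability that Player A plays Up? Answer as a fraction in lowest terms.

3/5

Let x be the probability that Player A plays Up. In a completely mixed equilibrium, Player B must be indifferent between Left and Right.
Player B's expected payoff from Left is 5x + 4(1−x); from Right it is 3x + 7(1−x).
Setting these equal: x + 4 = −4x + 7, so x = 3/5.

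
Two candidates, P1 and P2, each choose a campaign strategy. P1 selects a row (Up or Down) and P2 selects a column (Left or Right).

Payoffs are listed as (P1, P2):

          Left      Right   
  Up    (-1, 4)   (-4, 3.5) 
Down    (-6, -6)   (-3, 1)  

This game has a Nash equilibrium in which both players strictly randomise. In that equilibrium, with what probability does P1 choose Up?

14/15

Let p be the probability that P1 plays Up. In a completely mixed equilibrium, P2 must be indifferent between Left and Right.
P2's expected payoff from Left is 4p − 6(1−p); from Right it is 3.5p + (1−p).
Setting these equal: 10p − 6 = 2.5p + 1, so p = 14/15.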